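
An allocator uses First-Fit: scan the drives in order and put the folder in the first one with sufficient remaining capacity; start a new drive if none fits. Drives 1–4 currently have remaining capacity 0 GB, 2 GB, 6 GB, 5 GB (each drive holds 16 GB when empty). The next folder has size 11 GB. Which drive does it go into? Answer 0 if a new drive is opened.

No drive has ≥ 11 GB free, so a new drive is opened.

0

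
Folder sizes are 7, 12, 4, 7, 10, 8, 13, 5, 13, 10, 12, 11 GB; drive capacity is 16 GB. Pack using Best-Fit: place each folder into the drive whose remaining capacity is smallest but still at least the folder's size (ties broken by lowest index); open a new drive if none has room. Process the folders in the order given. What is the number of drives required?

7 GB → drive 1 (remaining 9 GB)
12 GB → drive 2 (remaining 4 GB)
4 GB → drive 2 (remaining 0 GB)
7 GB → drive 1 (remaining 2 GB)
10 GB → drive 3 (remaining 6 GB)
8 GB → drive 4 (remaining 8 GB)
13 GB → drive 5 (remaining 3 GB)
5 GB → drive 3 (remaining 1 GB)
13 GB → drive 6 (remaining 3 GB)
10 GB → drive 7 (remaining 6 GB)
12 GB → drive 8 (remaining 4 GB)
11 GB → drive 9 (remaining 5 GB)
Final drives: [7,7] [12,4] [10,5] [8] [13] [13] [10] [12] [11].

9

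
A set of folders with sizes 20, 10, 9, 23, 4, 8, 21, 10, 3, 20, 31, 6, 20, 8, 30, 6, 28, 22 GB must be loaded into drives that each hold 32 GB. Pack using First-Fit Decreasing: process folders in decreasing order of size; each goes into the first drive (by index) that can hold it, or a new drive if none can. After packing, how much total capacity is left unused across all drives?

9

Sorted descending: 31, 30, 28, 23, 22, 21, 20, 20, 20, 10, 10, 9, 8, 8, 6, 6, 4, 3.
Put 31 GB in drive 1; 1 GB remain.
Put 30 GB in drive 2; 2 GB remain.
Put 28 GB in drive 3; 4 GB remain.
Put 23 GB in drive 4; 9 GB remain.
Put 22 GB in drive 5; 10 GB remain.
Put 21 GB in drive 6; 11 GB remain.
Put 20 GB in drive 7; 12 GB remain.
Put 20 GB in drive 8; 12 GB remain.
Put 20 GB in drive 9; 12 GB remain.
Put 10 GB in drive 5; 0 GB remain.
Put 10 GB in drive 6; 1 GB remain.
Put 9 GB in drive 4; 0 GB remain.
Put 8 GB in drive 7; 4 GB remain.
Put 8 GB in drive 8; 4 GB remain.
Put 6 GB in drive 9; 6 GB remain.
Put 6 GB in drive 9; 0 GB remain.
Put 4 GB in drive 3; 0 GB remain.
Put 3 GB in drive 7; 1 GB remain.
9 drives × 32 GB = 288 GB; used 279 GB; unused 9 GB.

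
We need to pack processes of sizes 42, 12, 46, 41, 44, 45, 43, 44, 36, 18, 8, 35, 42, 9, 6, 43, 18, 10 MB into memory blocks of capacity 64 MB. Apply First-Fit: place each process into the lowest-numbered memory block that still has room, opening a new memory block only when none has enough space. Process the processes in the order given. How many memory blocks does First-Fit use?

memory block 1: place 42 MB, 22 MB left
memory block 1: place 12 MB, 10 MB left
memory block 2: place 46 MB, 18 MB left
memory block 3: place 41 MB, 23 MB left
memory block 4: place 44 MB, 20 MB left
memory block 5: place 45 MB, 19 MB left
memory block 6: place 43 MB, 21 MB left
memory block 7: place 44 MB, 20 MB left
memory block 8: place 36 MB, 28 MB left
memory block 2: place 18 MB, 0 MB left
memory block 1: place 8 MB, 2 MB left
memory block 9: place 35 MB, 29 MB left
memory block 10: place 42 MB, 22 MB left
memory block 3: place 9 MB, 14 MB left
memory block 3: place 6 MB, 8 MB left
memory block 11: place 43 MB, 21 MB left
memory block 4: place 18 MB, 2 MB left
memory block 5: place 10 MB, 9 MB left
Final memory blocks: [42,12,8] [46,18] [41,9,6] [44,18] [45,10] [43] [44] [36] [35] [42] [43].

11 memory blocks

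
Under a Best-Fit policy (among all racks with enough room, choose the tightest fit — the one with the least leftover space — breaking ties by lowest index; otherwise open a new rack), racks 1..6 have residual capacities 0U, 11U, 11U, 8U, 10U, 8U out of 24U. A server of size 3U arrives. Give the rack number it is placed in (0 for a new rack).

4

Racks with room: rack 2 (11U), rack 3 (11U), rack 4 (8U), rack 5 (10U), rack 6 (8U).
Tightest fit is rack 4 with 8U free.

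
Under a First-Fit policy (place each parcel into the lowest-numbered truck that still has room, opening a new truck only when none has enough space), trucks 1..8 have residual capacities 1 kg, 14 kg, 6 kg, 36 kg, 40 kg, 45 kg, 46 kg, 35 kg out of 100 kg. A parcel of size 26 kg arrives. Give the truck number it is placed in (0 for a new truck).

Trucks with room: truck 4 (36 kg), truck 5 (40 kg), truck 6 (45 kg), truck 7 (46 kg), truck 8 (35 kg).
The first with room is truck 4.

4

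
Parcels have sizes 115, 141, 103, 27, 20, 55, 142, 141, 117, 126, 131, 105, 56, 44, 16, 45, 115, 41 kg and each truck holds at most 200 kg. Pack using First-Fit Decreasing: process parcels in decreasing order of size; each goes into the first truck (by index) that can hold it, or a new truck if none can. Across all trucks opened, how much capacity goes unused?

Sorted descending: 142, 141, 141, 131, 126, 117, 115, 115, 105, 103, 56, 55, 45, 44, 41, 27, 20, 16.
142 kg → truck 1 (remaining 58 kg)
141 kg → truck 2 (remaining 59 kg)
141 kg → truck 3 (remaining 59 kg)
131 kg → truck 4 (remaining 69 kg)
126 kg → truck 5 (remaining 74 kg)
117 kg → truck 6 (remaining 83 kg)
115 kg → truck 7 (remaining 85 kg)
115 kg → truck 8 (remaining 85 kg)
105 kg → truck 9 (remaining 95 kg)
103 kg → truck 10 (remaining 97 kg)
56 kg → truck 1 (remaining 2 kg)
55 kg → truck 2 (remaining 4 kg)
45 kg → truck 3 (remaining 14 kg)
44 kg → truck 4 (remaining 25 kg)
41 kg → truck 5 (remaining 33 kg)
27 kg → truck 5 (remaining 6 kg)
20 kg → truck 4 (remaining 5 kg)
16 kg → truck 6 (remaining 67 kg)
10 trucks × 200 kg = 2000 kg; used 1540 kg; unused 460 kg.

460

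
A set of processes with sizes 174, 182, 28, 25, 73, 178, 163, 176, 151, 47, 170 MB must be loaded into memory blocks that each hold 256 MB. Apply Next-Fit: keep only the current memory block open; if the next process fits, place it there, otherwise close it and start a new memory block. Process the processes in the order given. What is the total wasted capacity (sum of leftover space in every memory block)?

Put 174 MB in memory block 1; 82 MB remain.
Put 182 MB in memory block 2; 74 MB remain.
Put 28 MB in memory block 2; 46 MB remain.
Put 25 MB in memory block 2; 21 MB remain.
Put 73 MB in memory block 3; 183 MB remain.
Put 178 MB in memory block 3; 5 MB remain.
Put 163 MB in memory block 4; 93 MB remain.
Put 176 MB in memory block 5; 80 MB remain.
Put 151 MB in memory block 6; 105 MB remain.
Put 47 MB in memory block 6; 58 MB remain.
Put 170 MB in memory block 7; 86 MB remain.
7 memory blocks × 256 MB = 1792 MB; used 1367 MB; unused 425 MB.

425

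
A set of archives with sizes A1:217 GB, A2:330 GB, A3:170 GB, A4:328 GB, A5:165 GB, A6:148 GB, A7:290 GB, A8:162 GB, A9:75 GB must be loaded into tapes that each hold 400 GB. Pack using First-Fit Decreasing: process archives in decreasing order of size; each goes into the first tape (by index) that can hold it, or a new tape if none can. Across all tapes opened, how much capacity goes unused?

Sorted descending: 330, 328, 290, 217, 170, 165, 162, 148, 75.
Put 330 GB in tape 1; 70 GB remain.
Put 328 GB in tape 2; 72 GB remain.
Put 290 GB in tape 3; 110 GB remain.
Put 217 GB in tape 4; 183 GB remain.
Put 170 GB in tape 4; 13 GB remain.
Put 165 GB in tape 5; 235 GB remain.
Put 162 GB in tape 5; 73 GB remain.
Put 148 GB in tape 6; 252 GB remain.
Put 75 GB in tape 3; 35 GB remain.
6 tapes × 400 GB = 2400 GB; used 1885 GB; unused 515 GB.

515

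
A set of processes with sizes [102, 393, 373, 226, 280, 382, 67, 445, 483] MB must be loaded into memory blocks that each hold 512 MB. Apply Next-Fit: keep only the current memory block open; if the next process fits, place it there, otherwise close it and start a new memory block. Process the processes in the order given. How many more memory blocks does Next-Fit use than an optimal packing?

0

Next-Fit: [102,393] [373] [226,280] [382,67] [445] [483] → 6 memory blocks.
Total size 2751 MB; any packing needs at least ⌈2751/512⌉ = 6 memory blocks.
So 6 is already optimal.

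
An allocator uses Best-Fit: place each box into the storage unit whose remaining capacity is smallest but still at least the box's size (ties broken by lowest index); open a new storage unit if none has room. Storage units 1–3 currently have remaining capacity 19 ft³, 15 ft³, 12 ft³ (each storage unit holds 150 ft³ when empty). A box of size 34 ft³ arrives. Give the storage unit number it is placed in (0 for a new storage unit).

0

No storage unit has ≥ 34 ft³ free, so a new storage unit is opened.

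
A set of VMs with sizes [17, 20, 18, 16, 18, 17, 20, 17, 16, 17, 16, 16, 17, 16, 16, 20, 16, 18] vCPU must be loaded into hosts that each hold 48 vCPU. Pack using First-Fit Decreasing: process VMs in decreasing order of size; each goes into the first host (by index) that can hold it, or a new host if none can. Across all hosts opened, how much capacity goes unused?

73

Sorted descending: 20, 20, 20, 18, 18, 18, 17, 17, 17, 17, 17, 16, 16, 16, 16, 16, 16, 16.
20 vCPU → host 1 (remaining 28 vCPU)
20 vCPU → host 1 (remaining 8 vCPU)
20 vCPU → host 2 (remaining 28 vCPU)
18 vCPU → host 2 (remaining 10 vCPU)
18 vCPU → host 3 (remaining 30 vCPU)
18 vCPU → host 3 (remaining 12 vCPU)
17 vCPU → host 4 (remaining 31 vCPU)
17 vCPU → host 4 (remaining 14 vCPU)
17 vCPU → host 5 (remaining 31 vCPU)
17 vCPU → host 5 (remaining 14 vCPU)
17 vCPU → host 6 (remaining 31 vCPU)
16 vCPU → host 6 (remaining 15 vCPU)
16 vCPU → host 7 (remaining 32 vCPU)
16 vCPU → host 7 (remaining 16 vCPU)
16 vCPU → host 7 (remaining 0 vCPU)
16 vCPU → host 8 (remaining 32 vCPU)
16 vCPU → host 8 (remaining 16 vCPU)
16 vCPU → host 8 (remaining 0 vCPU)
8 hosts × 48 vCPU = 384 vCPU; used 311 vCPU; unused 73 vCPU.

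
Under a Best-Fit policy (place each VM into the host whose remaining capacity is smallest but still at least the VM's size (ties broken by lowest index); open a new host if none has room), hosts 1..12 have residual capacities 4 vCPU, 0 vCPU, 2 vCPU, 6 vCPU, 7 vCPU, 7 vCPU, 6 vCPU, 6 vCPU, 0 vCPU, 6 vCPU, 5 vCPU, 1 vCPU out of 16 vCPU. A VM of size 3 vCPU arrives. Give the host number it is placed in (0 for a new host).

1

Hosts with room: host 1 (4 vCPU), host 4 (6 vCPU), host 5 (7 vCPU), host 6 (7 vCPU), host 7 (6 vCPU), host 8 (6 vCPU), host 10 (6 vCPU), host 11 (5 vCPU).
Tightest fit is host 1 with 4 vCPU free.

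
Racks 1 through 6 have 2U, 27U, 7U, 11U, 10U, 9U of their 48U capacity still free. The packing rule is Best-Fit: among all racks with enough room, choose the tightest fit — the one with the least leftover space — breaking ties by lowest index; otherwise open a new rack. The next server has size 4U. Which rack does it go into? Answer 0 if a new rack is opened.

3

Racks with room: rack 2 (27U), rack 3 (7U), rack 4 (11U), rack 5 (10U), rack 6 (9U).
Tightest fit is rack 3 with 7U free.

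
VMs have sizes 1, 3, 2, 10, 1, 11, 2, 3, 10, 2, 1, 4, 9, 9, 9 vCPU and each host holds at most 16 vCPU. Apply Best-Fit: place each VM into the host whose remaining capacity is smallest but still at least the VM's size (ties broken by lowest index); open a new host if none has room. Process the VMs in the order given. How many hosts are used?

host 1: place 1 vCPU, 15 vCPU left
host 1: place 3 vCPU, 12 vCPU left
host 1: place 2 vCPU, 10 vCPU left
host 1: place 10 vCPU, 0 vCPU left
host 2: place 1 vCPU, 15 vCPU left
host 2: place 11 vCPU, 4 vCPU left
host 2: place 2 vCPU, 2 vCPU left
host 3: place 3 vCPU, 13 vCPU left
host 3: place 10 vCPU, 3 vCPU left
host 2: place 2 vCPU, 0 vCPU left
host 3: place 1 vCPU, 2 vCPU left
host 4: place 4 vCPU, 12 vCPU left
host 4: place 9 vCPU, 3 vCPU left
host 5: place 9 vCPU, 7 vCPU left
host 6: place 9 vCPU, 7 vCPU left
Final hosts: [1,3,2,10] [1,11,2,2] [3,10,1] [4,9] [9] [9].

6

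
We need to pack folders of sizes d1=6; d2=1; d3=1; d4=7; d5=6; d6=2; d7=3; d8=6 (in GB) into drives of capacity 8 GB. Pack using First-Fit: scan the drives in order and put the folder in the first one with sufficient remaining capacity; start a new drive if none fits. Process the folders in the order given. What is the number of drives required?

drive 1: place d1 (6 GB), 2 GB left
drive 1: place d2 (1 GB), 1 GB left
drive 1: place d3 (1 GB), 0 GB left
drive 2: place d4 (7 GB), 1 GB left
drive 3: place d5 (6 GB), 2 GB left
drive 3: place d6 (2 GB), 0 GB left
drive 4: place d7 (3 GB), 5 GB left
drive 5: place d8 (6 GB), 2 GB left
Final drives: [6,1,1] [7] [6,2] [3] [6].

5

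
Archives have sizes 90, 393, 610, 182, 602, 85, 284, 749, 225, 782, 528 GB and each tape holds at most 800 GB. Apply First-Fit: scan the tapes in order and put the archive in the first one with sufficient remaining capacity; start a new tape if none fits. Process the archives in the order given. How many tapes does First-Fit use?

tape 1: place 90 GB, 710 GB left
tape 1: place 393 GB, 317 GB left
tape 2: place 610 GB, 190 GB left
tape 1: place 182 GB, 135 GB left
tape 3: place 602 GB, 198 GB left
tape 1: place 85 GB, 50 GB left
tape 4: place 284 GB, 516 GB left
tape 5: place 749 GB, 51 GB left
tape 4: place 225 GB, 291 GB left
tape 6: place 782 GB, 18 GB left
tape 7: place 528 GB, 272 GB left
Final tapes: [90,393,182,85] [610] [602] [284,225] [749] [782] [528].

7 tapes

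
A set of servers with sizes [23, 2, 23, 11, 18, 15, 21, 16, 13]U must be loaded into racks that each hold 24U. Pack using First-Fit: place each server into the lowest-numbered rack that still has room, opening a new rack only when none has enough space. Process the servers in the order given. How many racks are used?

8

23U → rack 1 (remaining 1U)
2U → rack 2 (remaining 22U)
23U → rack 3 (remaining 1U)
11U → rack 2 (remaining 11U)
18U → rack 4 (remaining 6U)
15U → rack 5 (remaining 9U)
21U → rack 6 (remaining 3U)
16U → rack 7 (remaining 8U)
13U → rack 8 (remaining 11U)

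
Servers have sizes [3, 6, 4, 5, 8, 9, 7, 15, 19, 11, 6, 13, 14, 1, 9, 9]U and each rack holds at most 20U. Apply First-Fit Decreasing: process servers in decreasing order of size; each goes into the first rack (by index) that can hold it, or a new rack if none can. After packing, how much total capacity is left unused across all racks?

Sorted descending: 19, 15, 14, 13, 11, 9, 9, 9, 8, 7, 6, 6, 5, 4, 3, 1.
19U → rack 1 (remaining 1U)
15U → rack 2 (remaining 5U)
14U → rack 3 (remaining 6U)
13U → rack 4 (remaining 7U)
11U → rack 5 (remaining 9U)
9U → rack 5 (remaining 0U)
9U → rack 6 (remaining 11U)
9U → rack 6 (remaining 2U)
8U → rack 7 (remaining 12U)
7U → rack 4 (remaining 0U)
6U → rack 3 (remaining 0U)
6U → rack 7 (remaining 6U)
5U → rack 2 (remaining 0U)
4U → rack 7 (remaining 2U)
3U → rack 8 (remaining 17U)
1U → rack 1 (remaining 0U)
8 racks × 20U = 160U; used 139U; unused 21U.

21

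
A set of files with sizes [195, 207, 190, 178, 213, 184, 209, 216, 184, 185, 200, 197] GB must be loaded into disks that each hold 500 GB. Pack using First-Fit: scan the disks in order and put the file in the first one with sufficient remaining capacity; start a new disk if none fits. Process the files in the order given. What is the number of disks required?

195 GB → disk 1 (remaining 305 GB)
207 GB → disk 1 (remaining 98 GB)
190 GB → disk 2 (remaining 310 GB)
178 GB → disk 2 (remaining 132 GB)
213 GB → disk 3 (remaining 287 GB)
184 GB → disk 3 (remaining 103 GB)
209 GB → disk 4 (remaining 291 GB)
216 GB → disk 4 (remaining 75 GB)
184 GB → disk 5 (remaining 316 GB)
185 GB → disk 5 (remaining 131 GB)
200 GB → disk 6 (remaining 300 GB)
197 GB → disk 6 (remaining 103 GB)
Final disks: [195,207] [190,178] [213,184] [209,216] [184,185] [200,197].

6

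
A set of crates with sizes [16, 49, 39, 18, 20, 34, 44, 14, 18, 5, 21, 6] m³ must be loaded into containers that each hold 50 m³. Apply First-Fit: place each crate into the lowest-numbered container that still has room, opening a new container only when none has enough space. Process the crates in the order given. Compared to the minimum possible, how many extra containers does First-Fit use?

First-Fit: [16,18,14] [49] [39,5,6] [20,18] [34] [44] [21] → 7 containers.
Total size 284 m³; any packing needs at least ⌈284/50⌉ = 6 containers.
An optimal packing achieves that bound: [49] [44,6] [39,5] [34,16] [21,20] [18,18,14] → 6 containers.
Excess: 7 − 6 = 1.

1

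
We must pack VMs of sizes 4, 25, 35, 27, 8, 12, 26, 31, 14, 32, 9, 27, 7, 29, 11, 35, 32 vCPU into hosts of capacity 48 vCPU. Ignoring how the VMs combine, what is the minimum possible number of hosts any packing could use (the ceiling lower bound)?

8 hosts

Total size = 4 + 25 + 35 + 27 + 8 + 12 + 26 + 31 + 14 + 32 + 9 + 27 + 7 + 29 + 11 + 35 + 32 = 364 vCPU.
⌈364 / 48⌉ = 8.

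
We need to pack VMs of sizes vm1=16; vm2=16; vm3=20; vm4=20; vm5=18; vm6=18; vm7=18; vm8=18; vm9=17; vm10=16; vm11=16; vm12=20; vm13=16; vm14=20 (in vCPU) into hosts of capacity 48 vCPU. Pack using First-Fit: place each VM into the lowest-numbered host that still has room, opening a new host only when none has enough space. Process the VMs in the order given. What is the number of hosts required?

vm1 (16 vCPU) → host 1 (remaining 32 vCPU)
vm2 (16 vCPU) → host 1 (remaining 16 vCPU)
vm3 (20 vCPU) → host 2 (remaining 28 vCPU)
vm4 (20 vCPU) → host 2 (remaining 8 vCPU)
vm5 (18 vCPU) → host 3 (remaining 30 vCPU)
vm6 (18 vCPU) → host 3 (remaining 12 vCPU)
vm7 (18 vCPU) → host 4 (remaining 30 vCPU)
vm8 (18 vCPU) → host 4 (remaining 12 vCPU)
vm9 (17 vCPU) → host 5 (remaining 31 vCPU)
vm10 (16 vCPU) → host 1 (remaining 0 vCPU)
vm11 (16 vCPU) → host 5 (remaining 15 vCPU)
vm12 (20 vCPU) → host 6 (remaining 28 vCPU)
vm13 (16 vCPU) → host 6 (remaining 12 vCPU)
vm14 (20 vCPU) → host 7 (remaining 28 vCPU)
Final hosts: [16,16,16] [20,20] [18,18] [18,18] [17,16] [20,16] [20].

7 hosts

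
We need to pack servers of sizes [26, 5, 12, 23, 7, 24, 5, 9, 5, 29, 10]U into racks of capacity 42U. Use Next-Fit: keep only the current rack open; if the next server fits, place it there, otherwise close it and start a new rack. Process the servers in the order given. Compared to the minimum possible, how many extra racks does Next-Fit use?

Next-Fit: [26,5] [12,23,7] [24,5,9] [5,29] [10] → 5 racks.
Total size 155U; any packing needs at least ⌈155/42⌉ = 4 racks.
An optimal packing achieves that bound: [29,12] [26,10,5] [24,9,7] [23,5,5] → 4 racks.
Excess: 5 − 4 = 1.

1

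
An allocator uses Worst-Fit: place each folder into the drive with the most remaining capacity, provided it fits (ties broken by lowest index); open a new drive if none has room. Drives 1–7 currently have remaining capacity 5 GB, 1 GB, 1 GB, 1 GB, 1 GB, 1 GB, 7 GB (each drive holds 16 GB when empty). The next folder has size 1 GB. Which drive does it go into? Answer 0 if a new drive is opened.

Drives with room: drive 1 (5 GB), drive 2 (1 GB), drive 3 (1 GB), drive 4 (1 GB), drive 5 (1 GB), drive 6 (1 GB), drive 7 (7 GB).
Most room is drive 7 with 7 GB free.

7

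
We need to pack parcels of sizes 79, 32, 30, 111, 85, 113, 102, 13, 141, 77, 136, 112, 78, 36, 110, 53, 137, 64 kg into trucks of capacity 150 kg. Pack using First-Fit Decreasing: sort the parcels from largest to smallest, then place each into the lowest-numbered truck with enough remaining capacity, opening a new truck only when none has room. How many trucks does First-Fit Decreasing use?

12

Sorted descending: 141, 137, 136, 113, 112, 111, 110, 102, 85, 79, 78, 77, 64, 53, 36, 32, 30, 13.
Put 141 kg in truck 1; 9 kg remain.
Put 137 kg in truck 2; 13 kg remain.
Put 136 kg in truck 3; 14 kg remain.
Put 113 kg in truck 4; 37 kg remain.
Put 112 kg in truck 5; 38 kg remain.
Put 111 kg in truck 6; 39 kg remain.
Put 110 kg in truck 7; 40 kg remain.
Put 102 kg in truck 8; 48 kg remain.
Put 85 kg in truck 9; 65 kg remain.
Put 79 kg in truck 10; 71 kg remain.
Put 78 kg in truck 11; 72 kg remain.
Put 77 kg in truck 12; 73 kg remain.
Put 64 kg in truck 9; 1 kg remain.
Put 53 kg in truck 10; 18 kg remain.
Put 36 kg in truck 4; 1 kg remain.
Put 32 kg in truck 5; 6 kg remain.
Put 30 kg in truck 6; 9 kg remain.
Put 13 kg in truck 2; 0 kg remain.
Final trucks: [141] [137,13] [136] [113,36] [112,32] [111,30] [110] [102] [85,64] [79,53] [78] [77].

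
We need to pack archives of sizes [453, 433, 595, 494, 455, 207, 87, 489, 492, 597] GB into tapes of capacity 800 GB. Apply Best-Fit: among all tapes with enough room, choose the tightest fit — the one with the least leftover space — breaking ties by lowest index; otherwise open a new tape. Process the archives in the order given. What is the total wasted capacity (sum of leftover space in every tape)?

453 GB → tape 1 (remaining 347 GB)
433 GB → tape 2 (remaining 367 GB)
595 GB → tape 3 (remaining 205 GB)
494 GB → tape 4 (remaining 306 GB)
455 GB → tape 5 (remaining 345 GB)
207 GB → tape 4 (remaining 99 GB)
87 GB → tape 4 (remaining 12 GB)
489 GB → tape 6 (remaining 311 GB)
492 GB → tape 7 (remaining 308 GB)
597 GB → tape 8 (remaining 203 GB)
8 tapes × 800 GB = 6400 GB; used 4302 GB; unused 2098 GB.

2098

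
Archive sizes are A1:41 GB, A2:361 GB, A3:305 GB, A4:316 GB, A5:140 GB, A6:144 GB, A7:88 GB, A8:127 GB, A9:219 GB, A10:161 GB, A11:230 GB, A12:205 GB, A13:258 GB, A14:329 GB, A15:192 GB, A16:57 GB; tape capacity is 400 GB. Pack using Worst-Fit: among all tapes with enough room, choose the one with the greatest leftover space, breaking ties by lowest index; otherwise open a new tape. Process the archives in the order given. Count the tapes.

9 tapes

tape 1: place A1 (41 GB), 359 GB left
tape 2: place A2 (361 GB), 39 GB left
tape 1: place A3 (305 GB), 54 GB left
tape 3: place A4 (316 GB), 84 GB left
tape 4: place A5 (140 GB), 260 GB left
tape 4: place A6 (144 GB), 116 GB left
tape 4: place A7 (88 GB), 28 GB left
tape 5: place A8 (127 GB), 273 GB left
tape 5: place A9 (219 GB), 54 GB left
tape 6: place A10 (161 GB), 239 GB left
tape 6: place A11 (230 GB), 9 GB left
tape 7: place A12 (205 GB), 195 GB left
tape 8: place A13 (258 GB), 142 GB left
tape 9: place A14 (329 GB), 71 GB left
tape 7: place A15 (192 GB), 3 GB left
tape 8: place A16 (57 GB), 85 GB left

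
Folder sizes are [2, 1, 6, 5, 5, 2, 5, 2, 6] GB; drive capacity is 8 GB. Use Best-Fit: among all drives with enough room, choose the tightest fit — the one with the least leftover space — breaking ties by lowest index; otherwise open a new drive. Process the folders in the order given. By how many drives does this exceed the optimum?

Best-Fit: [2,1,5] [6,2] [5,2] [5] [6] → 5 drives.
Total size 34 GB; any packing needs at least ⌈34/8⌉ = 5 drives.
So 5 is already optimal.

0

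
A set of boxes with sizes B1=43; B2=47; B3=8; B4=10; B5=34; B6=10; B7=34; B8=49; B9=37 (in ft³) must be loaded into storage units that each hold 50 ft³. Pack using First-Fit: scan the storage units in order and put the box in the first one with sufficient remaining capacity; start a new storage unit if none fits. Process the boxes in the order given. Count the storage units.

Put B1 (43 ft³) in storage unit 1; 7 ft³ remain.
Put B2 (47 ft³) in storage unit 2; 3 ft³ remain.
Put B3 (8 ft³) in storage unit 3; 42 ft³ remain.
Put B4 (10 ft³) in storage unit 3; 32 ft³ remain.
Put B5 (34 ft³) in storage unit 4; 16 ft³ remain.
Put B6 (10 ft³) in storage unit 3; 22 ft³ remain.
Put B7 (34 ft³) in storage unit 5; 16 ft³ remain.
Put B8 (49 ft³) in storage unit 6; 1 ft³ remain.
Put B9 (37 ft³) in storage unit 7; 13 ft³ remain.

7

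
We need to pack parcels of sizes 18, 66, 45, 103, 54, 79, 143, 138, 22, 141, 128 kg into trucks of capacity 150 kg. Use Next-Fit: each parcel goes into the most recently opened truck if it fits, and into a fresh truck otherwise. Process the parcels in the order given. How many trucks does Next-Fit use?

8 trucks

truck 1: place 18 kg, 132 kg left
truck 1: place 66 kg, 66 kg left
truck 1: place 45 kg, 21 kg left
truck 2: place 103 kg, 47 kg left
truck 3: place 54 kg, 96 kg left
truck 3: place 79 kg, 17 kg left
truck 4: place 143 kg, 7 kg left
truck 5: place 138 kg, 12 kg left
truck 6: place 22 kg, 128 kg left
truck 7: place 141 kg, 9 kg left
truck 8: place 128 kg, 22 kg left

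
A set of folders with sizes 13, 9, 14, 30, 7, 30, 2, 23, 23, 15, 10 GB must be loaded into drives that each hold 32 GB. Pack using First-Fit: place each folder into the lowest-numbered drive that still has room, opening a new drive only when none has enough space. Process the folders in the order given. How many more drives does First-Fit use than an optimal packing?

1

First-Fit: [13,9,7,2] [14,15] [30] [30] [23] [23] [10] → 7 drives.
Total size 176 GB; any packing needs at least ⌈176/32⌉ = 6 drives.
An optimal packing achieves that bound: [30,2] [30] [23,9] [23,7] [15,14] [13,10] → 6 drives.
Excess: 7 − 6 = 1.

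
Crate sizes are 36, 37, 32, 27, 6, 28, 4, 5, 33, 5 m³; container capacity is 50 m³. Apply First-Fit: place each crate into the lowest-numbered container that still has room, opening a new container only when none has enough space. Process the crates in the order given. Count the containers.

6 containers

Put 36 m³ in container 1; 14 m³ remain.
Put 37 m³ in container 2; 13 m³ remain.
Put 32 m³ in container 3; 18 m³ remain.
Put 27 m³ in container 4; 23 m³ remain.
Put 6 m³ in container 1; 8 m³ remain.
Put 28 m³ in container 5; 22 m³ remain.
Put 4 m³ in container 1; 4 m³ remain.
Put 5 m³ in container 2; 8 m³ remain.
Put 33 m³ in container 6; 17 m³ remain.
Put 5 m³ in container 2; 3 m³ remain.
Final containers: [36,6,4] [37,5,5] [32] [27] [28] [33].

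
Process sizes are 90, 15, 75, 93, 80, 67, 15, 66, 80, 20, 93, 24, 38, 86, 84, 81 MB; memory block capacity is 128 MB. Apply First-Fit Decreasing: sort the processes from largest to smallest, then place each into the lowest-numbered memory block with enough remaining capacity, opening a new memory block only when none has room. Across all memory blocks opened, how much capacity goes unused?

401

Sorted descending: 93, 93, 90, 86, 84, 81, 80, 80, 75, 67, 66, 38, 24, 20, 15, 15.
Put 93 MB in memory block 1; 35 MB remain.
Put 93 MB in memory block 2; 35 MB remain.
Put 90 MB in memory block 3; 38 MB remain.
Put 86 MB in memory block 4; 42 MB remain.
Put 84 MB in memory block 5; 44 MB remain.
Put 81 MB in memory block 6; 47 MB remain.
Put 80 MB in memory block 7; 48 MB remain.
Put 80 MB in memory block 8; 48 MB remain.
Put 75 MB in memory block 9; 53 MB remain.
Put 67 MB in memory block 10; 61 MB remain.
Put 66 MB in memory block 11; 62 MB remain.
Put 38 MB in memory block 3; 0 MB remain.
Put 24 MB in memory block 1; 11 MB remain.
Put 20 MB in memory block 2; 15 MB remain.
Put 15 MB in memory block 2; 0 MB remain.
Put 15 MB in memory block 4; 27 MB remain.
11 memory blocks × 128 MB = 1408 MB; used 1007 MB; unused 401 MB.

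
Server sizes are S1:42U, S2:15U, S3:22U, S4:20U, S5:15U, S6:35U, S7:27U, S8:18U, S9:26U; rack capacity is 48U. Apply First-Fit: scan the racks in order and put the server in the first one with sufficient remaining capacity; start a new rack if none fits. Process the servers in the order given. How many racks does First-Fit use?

6 racks

rack 1: place S1 (42U), 6U left
rack 2: place S2 (15U), 33U left
rack 2: place S3 (22U), 11U left
rack 3: place S4 (20U), 28U left
rack 3: place S5 (15U), 13U left
rack 4: place S6 (35U), 13U left
rack 5: place S7 (27U), 21U left
rack 5: place S8 (18U), 3U left
rack 6: place S9 (26U), 22U left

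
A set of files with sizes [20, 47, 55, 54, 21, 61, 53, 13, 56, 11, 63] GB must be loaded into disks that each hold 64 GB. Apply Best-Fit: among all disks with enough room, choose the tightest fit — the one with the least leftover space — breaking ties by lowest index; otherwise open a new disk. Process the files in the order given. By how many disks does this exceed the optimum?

Best-Fit: [20,21] [47,13] [55] [54] [61] [53,11] [56] [63] → 8 disks.
Total size 454 GB; any packing needs at least ⌈454/64⌉ = 8 disks.
So 8 is already optimal.

0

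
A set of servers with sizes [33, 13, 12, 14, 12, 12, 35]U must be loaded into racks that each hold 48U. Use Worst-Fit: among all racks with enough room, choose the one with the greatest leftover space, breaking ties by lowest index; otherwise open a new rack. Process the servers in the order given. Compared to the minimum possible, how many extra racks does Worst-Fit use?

0

Worst-Fit: [33,13] [12,14,12] [12,35] → 3 racks.
Total size 131U; any packing needs at least ⌈131/48⌉ = 3 racks.
So 3 is already optimal.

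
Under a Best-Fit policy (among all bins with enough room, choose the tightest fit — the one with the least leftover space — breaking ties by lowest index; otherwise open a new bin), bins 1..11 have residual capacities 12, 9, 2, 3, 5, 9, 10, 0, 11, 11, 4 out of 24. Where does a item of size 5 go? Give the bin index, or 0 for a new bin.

5

Bins with room: bin 1 (12), bin 2 (9), bin 5 (5), bin 6 (9), bin 7 (10), bin 9 (11), bin 10 (11).
Tightest fit is bin 5 with 5 free.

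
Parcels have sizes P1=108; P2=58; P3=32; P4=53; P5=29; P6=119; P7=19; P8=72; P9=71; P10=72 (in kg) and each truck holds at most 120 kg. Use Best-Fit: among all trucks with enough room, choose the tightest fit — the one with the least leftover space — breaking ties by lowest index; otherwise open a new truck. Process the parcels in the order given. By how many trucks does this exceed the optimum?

1

Best-Fit: [108] [58,32,29] [53,19] [119] [72] [71] [72] → 7 trucks.
Total size 633 kg; any packing needs at least ⌈633/120⌉ = 6 trucks.
An optimal packing achieves that bound: [119] [108] [72,32] [72,29,19] [71] [58,53] → 6 trucks.
Excess: 7 − 6 = 1.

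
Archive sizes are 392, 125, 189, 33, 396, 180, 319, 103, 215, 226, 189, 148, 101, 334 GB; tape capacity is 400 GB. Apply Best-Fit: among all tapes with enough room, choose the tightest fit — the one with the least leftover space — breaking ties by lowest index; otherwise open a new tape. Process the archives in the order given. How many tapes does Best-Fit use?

392 GB → tape 1 (remaining 8 GB)
125 GB → tape 2 (remaining 275 GB)
189 GB → tape 2 (remaining 86 GB)
33 GB → tape 2 (remaining 53 GB)
396 GB → tape 3 (remaining 4 GB)
180 GB → tape 4 (remaining 220 GB)
319 GB → tape 5 (remaining 81 GB)
103 GB → tape 4 (remaining 117 GB)
215 GB → tape 6 (remaining 185 GB)
226 GB → tape 7 (remaining 174 GB)
189 GB → tape 8 (remaining 211 GB)
148 GB → tape 7 (remaining 26 GB)
101 GB → tape 4 (remaining 16 GB)
334 GB → tape 9 (remaining 66 GB)

9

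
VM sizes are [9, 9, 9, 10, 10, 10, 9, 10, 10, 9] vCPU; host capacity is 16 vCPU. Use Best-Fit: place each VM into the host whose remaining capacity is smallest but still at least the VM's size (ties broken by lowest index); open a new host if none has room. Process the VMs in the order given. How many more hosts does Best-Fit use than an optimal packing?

0

Best-Fit: [9] [9] [9] [10] [10] [10] [9] [10] [10] [9] → 10 hosts.
10 VMs exceed 8 vCPU (half the capacity), and no two of those can share a host, so at least 10 hosts are needed.
So 10 is already optimal.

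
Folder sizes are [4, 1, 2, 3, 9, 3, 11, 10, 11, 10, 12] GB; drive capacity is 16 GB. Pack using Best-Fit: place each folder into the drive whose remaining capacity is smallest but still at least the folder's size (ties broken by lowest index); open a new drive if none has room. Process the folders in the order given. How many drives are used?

7 drives

4 GB → drive 1 (remaining 12 GB)
1 GB → drive 1 (remaining 11 GB)
2 GB → drive 1 (remaining 9 GB)
3 GB → drive 1 (remaining 6 GB)
9 GB → drive 2 (remaining 7 GB)
3 GB → drive 1 (remaining 3 GB)
11 GB → drive 3 (remaining 5 GB)
10 GB → drive 4 (remaining 6 GB)
11 GB → drive 5 (remaining 5 GB)
10 GB → drive 6 (remaining 6 GB)
12 GB → drive 7 (remaining 4 GB)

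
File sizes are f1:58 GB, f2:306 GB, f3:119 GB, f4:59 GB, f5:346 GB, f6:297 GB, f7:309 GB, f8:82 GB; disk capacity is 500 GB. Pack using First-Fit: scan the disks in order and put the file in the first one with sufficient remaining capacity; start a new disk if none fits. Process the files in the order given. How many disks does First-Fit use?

disk 1: place f1 (58 GB), 442 GB left
disk 1: place f2 (306 GB), 136 GB left
disk 1: place f3 (119 GB), 17 GB left
disk 2: place f4 (59 GB), 441 GB left
disk 2: place f5 (346 GB), 95 GB left
disk 3: place f6 (297 GB), 203 GB left
disk 4: place f7 (309 GB), 191 GB left
disk 2: place f8 (82 GB), 13 GB left

4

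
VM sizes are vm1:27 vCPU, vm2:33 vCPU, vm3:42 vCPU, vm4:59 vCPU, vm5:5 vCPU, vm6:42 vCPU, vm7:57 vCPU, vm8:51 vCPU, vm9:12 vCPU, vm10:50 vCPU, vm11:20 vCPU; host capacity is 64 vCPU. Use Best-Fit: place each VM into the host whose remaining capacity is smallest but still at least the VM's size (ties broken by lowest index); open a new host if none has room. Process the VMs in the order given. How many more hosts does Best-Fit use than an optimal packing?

Best-Fit: [27,33] [42,20] [59,5] [42] [57] [51,12] [50] → 7 hosts.
Total size 398 vCPU; any packing needs at least ⌈398/64⌉ = 7 hosts.
So 7 is already optimal.

0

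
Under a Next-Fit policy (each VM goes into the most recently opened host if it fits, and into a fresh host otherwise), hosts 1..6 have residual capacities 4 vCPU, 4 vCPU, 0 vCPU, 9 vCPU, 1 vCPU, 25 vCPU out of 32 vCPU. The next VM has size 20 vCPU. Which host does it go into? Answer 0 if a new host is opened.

6

Next-Fit only looks at host 6, which has 25 vCPU free.
20 vCPU fits there.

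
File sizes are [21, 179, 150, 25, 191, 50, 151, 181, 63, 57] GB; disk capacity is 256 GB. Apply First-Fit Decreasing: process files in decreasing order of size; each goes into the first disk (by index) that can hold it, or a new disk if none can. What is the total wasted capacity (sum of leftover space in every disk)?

212

Sorted descending: 191, 181, 179, 151, 150, 63, 57, 50, 25, 21.
disk 1: place 191 GB, 65 GB left
disk 2: place 181 GB, 75 GB left
disk 3: place 179 GB, 77 GB left
disk 4: place 151 GB, 105 GB left
disk 5: place 150 GB, 106 GB left
disk 1: place 63 GB, 2 GB left
disk 2: place 57 GB, 18 GB left
disk 3: place 50 GB, 27 GB left
disk 3: place 25 GB, 2 GB left
disk 4: place 21 GB, 84 GB left
5 disks × 256 GB = 1280 GB; used 1068 GB; unused 212 GB.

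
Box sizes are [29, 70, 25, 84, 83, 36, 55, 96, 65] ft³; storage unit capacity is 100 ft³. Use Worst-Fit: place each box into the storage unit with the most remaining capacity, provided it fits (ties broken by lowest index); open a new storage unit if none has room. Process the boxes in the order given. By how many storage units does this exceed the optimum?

1

Worst-Fit: [29,70] [25,36] [84] [83] [55] [96] [65] → 7 storage units.
Total size 543 ft³; any packing needs at least ⌈543/100⌉ = 6 storage units.
An optimal packing achieves that bound: [96] [84] [83] [70,29] [65,25] [55,36] → 6 storage units.
Excess: 7 − 6 = 1.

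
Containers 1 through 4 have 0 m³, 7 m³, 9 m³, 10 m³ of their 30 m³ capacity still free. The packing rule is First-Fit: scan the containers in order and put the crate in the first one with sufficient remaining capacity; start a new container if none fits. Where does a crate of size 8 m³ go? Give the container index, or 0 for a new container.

3

Containers with room: container 3 (9 m³), container 4 (10 m³).
The first with room is container 3.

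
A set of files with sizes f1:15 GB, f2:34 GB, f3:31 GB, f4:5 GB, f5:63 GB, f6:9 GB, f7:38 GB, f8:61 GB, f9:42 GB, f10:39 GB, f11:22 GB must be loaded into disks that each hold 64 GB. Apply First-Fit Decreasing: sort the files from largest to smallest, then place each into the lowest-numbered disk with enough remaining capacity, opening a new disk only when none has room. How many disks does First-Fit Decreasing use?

7

Sorted descending: 63, 61, 42, 39, 38, 34, 31, 22, 15, 9, 5.
Put 63 GB in disk 1; 1 GB remain.
Put 61 GB in disk 2; 3 GB remain.
Put 42 GB in disk 3; 22 GB remain.
Put 39 GB in disk 4; 25 GB remain.
Put 38 GB in disk 5; 26 GB remain.
Put 34 GB in disk 6; 30 GB remain.
Put 31 GB in disk 7; 33 GB remain.
Put 22 GB in disk 3; 0 GB remain.
Put 15 GB in disk 4; 10 GB remain.
Put 9 GB in disk 4; 1 GB remain.
Put 5 GB in disk 5; 21 GB remain.
Final disks: [63] [61] [42,22] [39,15,9] [38,5] [34] [31].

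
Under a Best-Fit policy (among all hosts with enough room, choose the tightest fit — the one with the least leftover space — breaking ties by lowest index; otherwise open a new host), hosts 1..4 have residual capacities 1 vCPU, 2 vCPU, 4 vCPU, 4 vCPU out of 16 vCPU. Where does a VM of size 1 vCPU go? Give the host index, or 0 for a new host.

Hosts with room: host 1 (1 vCPU), host 2 (2 vCPU), host 3 (4 vCPU), host 4 (4 vCPU).
Tightest fit is host 1 with 1 vCPU free.

1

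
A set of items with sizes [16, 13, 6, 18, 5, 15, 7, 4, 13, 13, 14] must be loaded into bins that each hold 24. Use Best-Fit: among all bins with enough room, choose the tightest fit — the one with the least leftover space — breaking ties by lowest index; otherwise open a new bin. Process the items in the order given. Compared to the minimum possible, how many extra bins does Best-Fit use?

0

Best-Fit: [16,6] [13,4] [18,5] [15,7] [13] [13] [14] → 7 bins.
7 items exceed 12 (half the capacity), and no two of those can share a bin, so at least 7 bins are needed.
So 7 is already optimal.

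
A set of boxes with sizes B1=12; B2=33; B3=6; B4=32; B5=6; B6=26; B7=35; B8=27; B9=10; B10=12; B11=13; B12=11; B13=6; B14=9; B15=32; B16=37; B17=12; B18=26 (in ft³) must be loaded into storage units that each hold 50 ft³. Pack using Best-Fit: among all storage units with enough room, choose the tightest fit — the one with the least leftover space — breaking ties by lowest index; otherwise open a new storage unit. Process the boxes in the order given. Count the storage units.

8

Put B1 (12 ft³) in storage unit 1; 38 ft³ remain.
Put B2 (33 ft³) in storage unit 1; 5 ft³ remain.
Put B3 (6 ft³) in storage unit 2; 44 ft³ remain.
Put B4 (32 ft³) in storage unit 2; 12 ft³ remain.
Put B5 (6 ft³) in storage unit 2; 6 ft³ remain.
Put B6 (26 ft³) in storage unit 3; 24 ft³ remain.
Put B7 (35 ft³) in storage unit 4; 15 ft³ remain.
Put B8 (27 ft³) in storage unit 5; 23 ft³ remain.
Put B9 (10 ft³) in storage unit 4; 5 ft³ remain.
Put B10 (12 ft³) in storage unit 5; 11 ft³ remain.
Put B11 (13 ft³) in storage unit 3; 11 ft³ remain.
Put B12 (11 ft³) in storage unit 3; 0 ft³ remain.
Put B13 (6 ft³) in storage unit 2; 0 ft³ remain.
Put B14 (9 ft³) in storage unit 5; 2 ft³ remain.
Put B15 (32 ft³) in storage unit 6; 18 ft³ remain.
Put B16 (37 ft³) in storage unit 7; 13 ft³ remain.
Put B17 (12 ft³) in storage unit 7; 1 ft³ remain.
Put B18 (26 ft³) in storage unit 8; 24 ft³ remain.
Final storage units: [12,33] [6,32,6,6] [26,13,11] [35,10] [27,12,9] [32] [37,12] [26].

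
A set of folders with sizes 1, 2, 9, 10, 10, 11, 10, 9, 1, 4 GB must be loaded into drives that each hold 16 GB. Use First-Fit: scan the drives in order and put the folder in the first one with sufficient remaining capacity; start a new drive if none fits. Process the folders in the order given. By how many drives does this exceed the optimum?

0

First-Fit: [1,2,9,1] [10,4] [10] [11] [10] [9] → 6 drives.
6 folders exceed 8 GB (half the capacity), and no two of those can share a drive, so at least 6 drives are needed.
So 6 is already optimal.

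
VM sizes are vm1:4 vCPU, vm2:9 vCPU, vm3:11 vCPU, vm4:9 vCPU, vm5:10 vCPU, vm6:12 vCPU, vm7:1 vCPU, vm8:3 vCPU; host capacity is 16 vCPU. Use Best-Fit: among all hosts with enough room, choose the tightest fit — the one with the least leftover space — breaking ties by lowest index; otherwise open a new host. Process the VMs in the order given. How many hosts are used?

host 1: place vm1 (4 vCPU), 12 vCPU left
host 1: place vm2 (9 vCPU), 3 vCPU left
host 2: place vm3 (11 vCPU), 5 vCPU left
host 3: place vm4 (9 vCPU), 7 vCPU left
host 4: place vm5 (10 vCPU), 6 vCPU left
host 5: place vm6 (12 vCPU), 4 vCPU left
host 1: place vm7 (1 vCPU), 2 vCPU left
host 5: place vm8 (3 vCPU), 1 vCPU left
Final hosts: [4,9,1] [11] [9] [10] [12,3].

5 hosts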